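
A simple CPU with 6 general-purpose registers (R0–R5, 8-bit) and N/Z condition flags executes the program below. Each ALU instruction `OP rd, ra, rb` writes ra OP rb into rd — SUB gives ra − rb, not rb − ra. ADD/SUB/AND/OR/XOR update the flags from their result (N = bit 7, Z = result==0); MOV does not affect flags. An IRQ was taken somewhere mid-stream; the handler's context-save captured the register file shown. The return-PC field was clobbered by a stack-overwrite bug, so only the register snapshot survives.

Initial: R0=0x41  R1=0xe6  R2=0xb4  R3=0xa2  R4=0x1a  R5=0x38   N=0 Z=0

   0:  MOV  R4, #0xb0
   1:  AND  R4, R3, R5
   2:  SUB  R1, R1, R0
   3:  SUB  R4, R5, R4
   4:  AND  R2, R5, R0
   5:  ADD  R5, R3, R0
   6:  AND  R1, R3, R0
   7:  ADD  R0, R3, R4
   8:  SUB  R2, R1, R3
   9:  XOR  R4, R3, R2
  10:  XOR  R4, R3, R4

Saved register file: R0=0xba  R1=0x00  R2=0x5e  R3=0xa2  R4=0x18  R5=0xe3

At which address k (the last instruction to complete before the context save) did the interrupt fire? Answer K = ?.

after  0: R0=0x41 R1=0xe6 R2=0xb4 R3=0xa2 R4=0xb0 R5=0x38  N=0 Z=0
after  1: R0=0x41 R1=0xe6 R2=0xb4 R3=0xa2 R4=0x20 R5=0x38  N=0 Z=0
after  2: R0=0x41 R1=0xa5 R2=0xb4 R3=0xa2 R4=0x20 R5=0x38  N=1 Z=0
after  3: R0=0x41 R1=0xa5 R2=0xb4 R3=0xa2 R4=0x18 R5=0x38  N=0 Z=0
after  4: R0=0x41 R1=0xa5 R2=0x00 R3=0xa2 R4=0x18 R5=0x38  N=0 Z=1
after  5: R0=0x41 R1=0xa5 R2=0x00 R3=0xa2 R4=0x18 R5=0xe3  N=1 Z=0
after  6: R0=0x41 R1=0x00 R2=0x00 R3=0xa2 R4=0x18 R5=0xe3  N=0 Z=1
after  7: R0=0xba R1=0x00 R2=0x00 R3=0xa2 R4=0x18 R5=0xe3  N=1 Z=0
after  8: R0=0xba R1=0x00 R2=0x5e R3=0xa2 R4=0x18 R5=0xe3  N=0 Z=0
-- IRQ taken; context saved, return-PC = 9 --

K = 8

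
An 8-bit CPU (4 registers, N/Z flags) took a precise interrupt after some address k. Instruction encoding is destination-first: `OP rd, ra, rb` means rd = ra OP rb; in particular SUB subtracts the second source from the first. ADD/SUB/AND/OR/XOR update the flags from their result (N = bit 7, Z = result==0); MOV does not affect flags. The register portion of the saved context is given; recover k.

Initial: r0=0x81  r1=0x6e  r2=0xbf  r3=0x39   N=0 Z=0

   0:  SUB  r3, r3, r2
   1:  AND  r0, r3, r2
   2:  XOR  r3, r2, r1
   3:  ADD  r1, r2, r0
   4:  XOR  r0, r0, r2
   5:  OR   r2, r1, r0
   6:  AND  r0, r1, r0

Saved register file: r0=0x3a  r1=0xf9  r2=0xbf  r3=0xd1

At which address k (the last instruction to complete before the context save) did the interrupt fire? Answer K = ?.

K = 3

after  0: r0=0x81 r1=0x6e r2=0xbf r3=0x7a  N=0 Z=0
after  1: r0=0x3a r1=0x6e r2=0xbf r3=0x7a  N=0 Z=0
after  2: r0=0x3a r1=0x6e r2=0xbf r3=0xd1  N=1 Z=0
after  3: r0=0x3a r1=0xf9 r2=0xbf r3=0xd1  N=1 Z=0
-- IRQ taken; context saved, return-PC = 4 --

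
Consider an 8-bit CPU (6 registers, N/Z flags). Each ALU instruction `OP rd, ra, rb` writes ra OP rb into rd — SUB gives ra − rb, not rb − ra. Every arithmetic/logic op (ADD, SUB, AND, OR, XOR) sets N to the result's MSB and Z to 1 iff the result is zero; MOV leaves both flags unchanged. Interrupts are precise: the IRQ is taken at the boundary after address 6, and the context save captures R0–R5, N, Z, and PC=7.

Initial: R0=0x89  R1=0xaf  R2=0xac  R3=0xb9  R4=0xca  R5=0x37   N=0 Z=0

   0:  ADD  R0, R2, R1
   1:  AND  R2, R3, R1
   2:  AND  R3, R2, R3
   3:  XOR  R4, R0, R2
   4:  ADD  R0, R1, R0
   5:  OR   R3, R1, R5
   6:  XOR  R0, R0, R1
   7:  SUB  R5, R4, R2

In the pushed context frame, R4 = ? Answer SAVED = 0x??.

SAVED = 0xf2

after  0: R0=0x5b R1=0xaf R2=0xac R3=0xb9 R4=0xca R5=0x37  N=0 Z=0
after  1: R0=0x5b R1=0xaf R2=0xa9 R3=0xb9 R4=0xca R5=0x37  N=1 Z=0
after  2: R0=0x5b R1=0xaf R2=0xa9 R3=0xa9 R4=0xca R5=0x37  N=1 Z=0
after  3: R0=0x5b R1=0xaf R2=0xa9 R3=0xa9 R4=0xf2 R5=0x37  N=1 Z=0
after  4: R0=0x0a R1=0xaf R2=0xa9 R3=0xa9 R4=0xf2 R5=0x37  N=0 Z=0
after  5: R0=0x0a R1=0xaf R2=0xa9 R3=0xbf R4=0xf2 R5=0x37  N=1 Z=0
after  6: R0=0xa5 R1=0xaf R2=0xa9 R3=0xbf R4=0xf2 R5=0x37  N=1 Z=0
-- IRQ taken; context saved, return-PC = 7 --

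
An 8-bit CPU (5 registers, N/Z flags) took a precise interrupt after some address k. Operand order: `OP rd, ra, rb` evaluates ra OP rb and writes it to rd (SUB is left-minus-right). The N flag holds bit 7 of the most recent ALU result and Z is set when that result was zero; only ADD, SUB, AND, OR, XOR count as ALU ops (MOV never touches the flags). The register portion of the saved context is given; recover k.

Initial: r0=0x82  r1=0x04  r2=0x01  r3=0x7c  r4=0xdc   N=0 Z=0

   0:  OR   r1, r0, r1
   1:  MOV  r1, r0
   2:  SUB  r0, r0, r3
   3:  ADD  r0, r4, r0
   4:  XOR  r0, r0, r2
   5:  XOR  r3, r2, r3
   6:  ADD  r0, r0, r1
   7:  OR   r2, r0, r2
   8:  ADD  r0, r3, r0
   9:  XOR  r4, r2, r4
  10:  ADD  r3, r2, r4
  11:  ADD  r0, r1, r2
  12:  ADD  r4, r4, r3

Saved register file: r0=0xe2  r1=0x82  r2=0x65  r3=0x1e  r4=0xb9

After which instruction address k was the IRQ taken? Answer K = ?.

after  0: r0=0x82 r1=0x86 r2=0x01 r3=0x7c r4=0xdc  N=1 Z=0
after  1: r0=0x82 r1=0x82 r2=0x01 r3=0x7c r4=0xdc  N=1 Z=0
after  2: r0=0x06 r1=0x82 r2=0x01 r3=0x7c r4=0xdc  N=0 Z=0
after  3: r0=0xe2 r1=0x82 r2=0x01 r3=0x7c r4=0xdc  N=1 Z=0
after  4: r0=0xe3 r1=0x82 r2=0x01 r3=0x7c r4=0xdc  N=1 Z=0
after  5: r0=0xe3 r1=0x82 r2=0x01 r3=0x7d r4=0xdc  N=0 Z=0
after  6: r0=0x65 r1=0x82 r2=0x01 r3=0x7d r4=0xdc  N=0 Z=0
after  7: r0=0x65 r1=0x82 r2=0x65 r3=0x7d r4=0xdc  N=0 Z=0
after  8: r0=0xe2 r1=0x82 r2=0x65 r3=0x7d r4=0xdc  N=1 Z=0
after  9: r0=0xe2 r1=0x82 r2=0x65 r3=0x7d r4=0xb9  N=1 Z=0
after 10: r0=0xe2 r1=0x82 r2=0x65 r3=0x1e r4=0xb9  N=0 Z=0
-- IRQ taken; context saved, return-PC = 11 --

K = 10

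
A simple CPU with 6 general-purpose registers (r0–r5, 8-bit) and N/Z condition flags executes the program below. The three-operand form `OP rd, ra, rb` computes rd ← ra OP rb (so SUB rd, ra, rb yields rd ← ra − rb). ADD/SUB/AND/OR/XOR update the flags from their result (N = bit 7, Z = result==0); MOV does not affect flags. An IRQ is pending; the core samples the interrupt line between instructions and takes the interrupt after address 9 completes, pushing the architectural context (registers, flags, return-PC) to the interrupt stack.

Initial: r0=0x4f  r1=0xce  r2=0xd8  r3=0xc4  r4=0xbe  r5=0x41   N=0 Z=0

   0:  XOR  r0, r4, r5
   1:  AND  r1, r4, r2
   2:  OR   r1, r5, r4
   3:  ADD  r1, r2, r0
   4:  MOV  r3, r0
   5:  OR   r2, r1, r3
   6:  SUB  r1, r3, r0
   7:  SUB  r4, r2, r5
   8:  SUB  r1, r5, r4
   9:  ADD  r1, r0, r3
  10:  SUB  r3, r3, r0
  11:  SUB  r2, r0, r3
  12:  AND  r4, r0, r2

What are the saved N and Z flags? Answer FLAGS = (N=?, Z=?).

after  0: r0=0xff r1=0xce r2=0xd8 r3=0xc4 r4=0xbe r5=0x41  N=1 Z=0
after  1: r0=0xff r1=0x98 r2=0xd8 r3=0xc4 r4=0xbe r5=0x41  N=1 Z=0
after  2: r0=0xff r1=0xff r2=0xd8 r3=0xc4 r4=0xbe r5=0x41  N=1 Z=0
after  3: r0=0xff r1=0xd7 r2=0xd8 r3=0xc4 r4=0xbe r5=0x41  N=1 Z=0
after  4: r0=0xff r1=0xd7 r2=0xd8 r3=0xff r4=0xbe r5=0x41  N=1 Z=0
after  5: r0=0xff r1=0xd7 r2=0xff r3=0xff r4=0xbe r5=0x41  N=1 Z=0
after  6: r0=0xff r1=0x00 r2=0xff r3=0xff r4=0xbe r5=0x41  N=0 Z=1
after  7: r0=0xff r1=0x00 r2=0xff r3=0xff r4=0xbe r5=0x41  N=1 Z=0
after  8: r0=0xff r1=0x83 r2=0xff r3=0xff r4=0xbe r5=0x41  N=1 Z=0
after  9: r0=0xff r1=0xfe r2=0xff r3=0xff r4=0xbe r5=0x41  N=1 Z=0
-- IRQ taken; context saved, return-PC = 10 --

FLAGS = (N=1, Z=0)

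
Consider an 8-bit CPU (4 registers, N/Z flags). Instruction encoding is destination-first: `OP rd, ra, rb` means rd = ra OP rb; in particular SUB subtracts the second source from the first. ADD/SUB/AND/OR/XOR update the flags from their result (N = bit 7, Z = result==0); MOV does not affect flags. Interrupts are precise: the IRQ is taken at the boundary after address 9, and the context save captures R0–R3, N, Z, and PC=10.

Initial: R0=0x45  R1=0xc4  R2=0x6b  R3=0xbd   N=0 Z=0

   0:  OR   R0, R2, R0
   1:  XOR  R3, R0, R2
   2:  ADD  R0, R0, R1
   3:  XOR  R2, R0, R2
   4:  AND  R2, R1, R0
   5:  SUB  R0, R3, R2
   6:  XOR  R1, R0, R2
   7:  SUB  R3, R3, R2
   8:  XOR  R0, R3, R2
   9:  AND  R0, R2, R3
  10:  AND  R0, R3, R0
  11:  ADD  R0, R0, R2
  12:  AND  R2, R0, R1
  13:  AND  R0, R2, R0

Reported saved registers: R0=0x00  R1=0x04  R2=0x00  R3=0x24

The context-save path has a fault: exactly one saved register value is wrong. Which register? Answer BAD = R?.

BAD = R3

after  0: R0=0x6f R1=0xc4 R2=0x6b R3=0xbd  N=0 Z=0
after  1: R0=0x6f R1=0xc4 R2=0x6b R3=0x04  N=0 Z=0
after  2: R0=0x33 R1=0xc4 R2=0x6b R3=0x04  N=0 Z=0
after  3: R0=0x33 R1=0xc4 R2=0x58 R3=0x04  N=0 Z=0
after  4: R0=0x33 R1=0xc4 R2=0x00 R3=0x04  N=0 Z=1
after  5: R0=0x04 R1=0xc4 R2=0x00 R3=0x04  N=0 Z=0
after  6: R0=0x04 R1=0x04 R2=0x00 R3=0x04  N=0 Z=0
after  7: R0=0x04 R1=0x04 R2=0x00 R3=0x04  N=0 Z=0
after  8: R0=0x04 R1=0x04 R2=0x00 R3=0x04  N=0 Z=0
after  9: R0=0x00 R1=0x04 R2=0x00 R3=0x04  N=0 Z=1
-- IRQ taken; context saved, return-PC = 10 --
mismatch: R3: reported 0x24 vs actual 0x04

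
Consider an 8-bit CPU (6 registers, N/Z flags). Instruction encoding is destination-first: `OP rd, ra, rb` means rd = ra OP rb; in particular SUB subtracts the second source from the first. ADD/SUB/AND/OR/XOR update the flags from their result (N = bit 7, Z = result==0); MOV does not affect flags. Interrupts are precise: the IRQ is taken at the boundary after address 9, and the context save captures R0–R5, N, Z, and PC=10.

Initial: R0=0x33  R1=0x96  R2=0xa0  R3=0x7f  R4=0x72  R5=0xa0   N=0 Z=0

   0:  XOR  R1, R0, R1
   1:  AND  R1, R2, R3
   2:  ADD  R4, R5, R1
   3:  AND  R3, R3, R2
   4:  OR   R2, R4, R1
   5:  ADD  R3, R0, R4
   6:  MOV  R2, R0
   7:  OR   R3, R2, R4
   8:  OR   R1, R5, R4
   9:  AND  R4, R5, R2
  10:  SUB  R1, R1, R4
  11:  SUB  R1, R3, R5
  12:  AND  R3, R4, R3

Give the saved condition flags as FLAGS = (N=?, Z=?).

FLAGS = (N=0, Z=0)

after  0: R0=0x33 R1=0xa5 R2=0xa0 R3=0x7f R4=0x72 R5=0xa0  N=1 Z=0
after  1: R0=0x33 R1=0x20 R2=0xa0 R3=0x7f R4=0x72 R5=0xa0  N=0 Z=0
after  2: R0=0x33 R1=0x20 R2=0xa0 R3=0x7f R4=0xc0 R5=0xa0  N=1 Z=0
after  3: R0=0x33 R1=0x20 R2=0xa0 R3=0x20 R4=0xc0 R5=0xa0  N=0 Z=0
after  4: R0=0x33 R1=0x20 R2=0xe0 R3=0x20 R4=0xc0 R5=0xa0  N=1 Z=0
after  5: R0=0x33 R1=0x20 R2=0xe0 R3=0xf3 R4=0xc0 R5=0xa0  N=1 Z=0
after  6: R0=0x33 R1=0x20 R2=0x33 R3=0xf3 R4=0xc0 R5=0xa0  N=1 Z=0
after  7: R0=0x33 R1=0x20 R2=0x33 R3=0xf3 R4=0xc0 R5=0xa0  N=1 Z=0
after  8: R0=0x33 R1=0xe0 R2=0x33 R3=0xf3 R4=0xc0 R5=0xa0  N=1 Z=0
after  9: R0=0x33 R1=0xe0 R2=0x33 R3=0xf3 R4=0x20 R5=0xa0  N=0 Z=0
-- IRQ taken; context saved, return-PC = 10 --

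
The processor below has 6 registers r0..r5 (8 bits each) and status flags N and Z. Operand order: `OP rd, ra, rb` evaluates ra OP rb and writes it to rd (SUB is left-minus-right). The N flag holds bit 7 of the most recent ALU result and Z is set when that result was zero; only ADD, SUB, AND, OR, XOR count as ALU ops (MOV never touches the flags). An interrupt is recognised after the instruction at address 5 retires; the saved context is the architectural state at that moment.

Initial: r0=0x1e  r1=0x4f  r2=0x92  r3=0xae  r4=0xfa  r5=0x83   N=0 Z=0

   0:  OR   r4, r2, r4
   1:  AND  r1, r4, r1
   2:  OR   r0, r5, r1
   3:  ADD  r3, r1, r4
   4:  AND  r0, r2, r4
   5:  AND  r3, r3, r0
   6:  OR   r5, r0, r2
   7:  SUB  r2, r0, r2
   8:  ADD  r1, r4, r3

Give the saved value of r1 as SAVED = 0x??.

after  0: r0=0x1e r1=0x4f r2=0x92 r3=0xae r4=0xfa r5=0x83  N=1 Z=0
after  1: r0=0x1e r1=0x4a r2=0x92 r3=0xae r4=0xfa r5=0x83  N=0 Z=0
after  2: r0=0xcb r1=0x4a r2=0x92 r3=0xae r4=0xfa r5=0x83  N=1 Z=0
after  3: r0=0xcb r1=0x4a r2=0x92 r3=0x44 r4=0xfa r5=0x83  N=0 Z=0
after  4: r0=0x92 r1=0x4a r2=0x92 r3=0x44 r4=0xfa r5=0x83  N=1 Z=0
after  5: r0=0x92 r1=0x4a r2=0x92 r3=0x00 r4=0xfa r5=0x83  N=0 Z=1
-- IRQ taken; context saved, return-PC = 6 --

SAVED = 0x4a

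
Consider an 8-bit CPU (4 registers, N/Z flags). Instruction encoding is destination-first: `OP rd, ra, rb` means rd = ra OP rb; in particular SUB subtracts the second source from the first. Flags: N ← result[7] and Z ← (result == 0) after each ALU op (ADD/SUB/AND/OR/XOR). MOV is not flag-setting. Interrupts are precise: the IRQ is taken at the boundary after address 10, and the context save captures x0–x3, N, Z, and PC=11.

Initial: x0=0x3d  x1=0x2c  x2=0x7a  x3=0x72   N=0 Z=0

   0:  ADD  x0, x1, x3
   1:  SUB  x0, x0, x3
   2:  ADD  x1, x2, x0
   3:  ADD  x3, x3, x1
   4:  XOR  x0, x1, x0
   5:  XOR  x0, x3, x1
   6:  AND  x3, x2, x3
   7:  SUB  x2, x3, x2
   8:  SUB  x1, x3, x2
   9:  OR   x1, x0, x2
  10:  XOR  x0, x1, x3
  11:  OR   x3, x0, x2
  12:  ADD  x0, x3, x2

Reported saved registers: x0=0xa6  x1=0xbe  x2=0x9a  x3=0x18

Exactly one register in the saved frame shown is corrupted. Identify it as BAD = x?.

BAD = x2

after  0: x0=0x9e x1=0x2c x2=0x7a x3=0x72  N=1 Z=0
after  1: x0=0x2c x1=0x2c x2=0x7a x3=0x72  N=0 Z=0
after  2: x0=0x2c x1=0xa6 x2=0x7a x3=0x72  N=1 Z=0
after  3: x0=0x2c x1=0xa6 x2=0x7a x3=0x18  N=0 Z=0
after  4: x0=0x8a x1=0xa6 x2=0x7a x3=0x18  N=1 Z=0
after  5: x0=0xbe x1=0xa6 x2=0x7a x3=0x18  N=1 Z=0
after  6: x0=0xbe x1=0xa6 x2=0x7a x3=0x18  N=0 Z=0
after  7: x0=0xbe x1=0xa6 x2=0x9e x3=0x18  N=1 Z=0
after  8: x0=0xbe x1=0x7a x2=0x9e x3=0x18  N=0 Z=0
after  9: x0=0xbe x1=0xbe x2=0x9e x3=0x18  N=1 Z=0
after 10: x0=0xa6 x1=0xbe x2=0x9e x3=0x18  N=1 Z=0
-- IRQ taken; context saved, return-PC = 11 --
mismatch: x2: reported 0x9a vs actual 0x9e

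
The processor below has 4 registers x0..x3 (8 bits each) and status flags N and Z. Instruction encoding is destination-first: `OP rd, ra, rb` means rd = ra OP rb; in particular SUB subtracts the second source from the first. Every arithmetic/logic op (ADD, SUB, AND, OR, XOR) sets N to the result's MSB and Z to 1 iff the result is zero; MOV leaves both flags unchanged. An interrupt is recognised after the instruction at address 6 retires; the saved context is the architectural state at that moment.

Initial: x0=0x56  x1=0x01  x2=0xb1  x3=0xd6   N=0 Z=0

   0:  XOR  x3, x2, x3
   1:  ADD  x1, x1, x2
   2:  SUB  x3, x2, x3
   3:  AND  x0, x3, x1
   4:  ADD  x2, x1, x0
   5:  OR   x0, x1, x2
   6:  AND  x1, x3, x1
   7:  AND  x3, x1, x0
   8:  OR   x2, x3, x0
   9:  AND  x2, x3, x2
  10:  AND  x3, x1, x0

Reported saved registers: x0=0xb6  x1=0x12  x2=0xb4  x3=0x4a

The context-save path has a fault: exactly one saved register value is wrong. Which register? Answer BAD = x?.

after  0: x0=0x56 x1=0x01 x2=0xb1 x3=0x67  N=0 Z=0
after  1: x0=0x56 x1=0xb2 x2=0xb1 x3=0x67  N=1 Z=0
after  2: x0=0x56 x1=0xb2 x2=0xb1 x3=0x4a  N=0 Z=0
after  3: x0=0x02 x1=0xb2 x2=0xb1 x3=0x4a  N=0 Z=0
after  4: x0=0x02 x1=0xb2 x2=0xb4 x3=0x4a  N=1 Z=0
after  5: x0=0xb6 x1=0xb2 x2=0xb4 x3=0x4a  N=1 Z=0
after  6: x0=0xb6 x1=0x02 x2=0xb4 x3=0x4a  N=0 Z=0
-- IRQ taken; context saved, return-PC = 7 --
mismatch: x1: reported 0x12 vs actual 0x02

BAD = x1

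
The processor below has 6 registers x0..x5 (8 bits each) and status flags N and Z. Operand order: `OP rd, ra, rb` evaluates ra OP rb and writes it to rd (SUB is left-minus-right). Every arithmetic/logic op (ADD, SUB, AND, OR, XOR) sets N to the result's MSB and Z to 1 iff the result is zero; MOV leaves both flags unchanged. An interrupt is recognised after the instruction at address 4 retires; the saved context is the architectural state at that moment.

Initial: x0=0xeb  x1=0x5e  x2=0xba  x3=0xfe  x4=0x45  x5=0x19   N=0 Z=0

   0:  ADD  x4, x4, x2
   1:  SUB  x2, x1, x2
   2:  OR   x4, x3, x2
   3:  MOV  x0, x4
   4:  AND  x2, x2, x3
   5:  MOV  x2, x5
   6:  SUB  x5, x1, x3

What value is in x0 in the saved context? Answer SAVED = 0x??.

after  0: x0=0xeb x1=0x5e x2=0xba x3=0xfe x4=0xff x5=0x19  N=1 Z=0
after  1: x0=0xeb x1=0x5e x2=0xa4 x3=0xfe x4=0xff x5=0x19  N=1 Z=0
after  2: x0=0xeb x1=0x5e x2=0xa4 x3=0xfe x4=0xfe x5=0x19  N=1 Z=0
after  3: x0=0xfe x1=0x5e x2=0xa4 x3=0xfe x4=0xfe x5=0x19  N=1 Z=0
after  4: x0=0xfe x1=0x5e x2=0xa4 x3=0xfe x4=0xfe x5=0x19  N=1 Z=0
-- IRQ taken; context saved, return-PC = 5 --

SAVED = 0xfe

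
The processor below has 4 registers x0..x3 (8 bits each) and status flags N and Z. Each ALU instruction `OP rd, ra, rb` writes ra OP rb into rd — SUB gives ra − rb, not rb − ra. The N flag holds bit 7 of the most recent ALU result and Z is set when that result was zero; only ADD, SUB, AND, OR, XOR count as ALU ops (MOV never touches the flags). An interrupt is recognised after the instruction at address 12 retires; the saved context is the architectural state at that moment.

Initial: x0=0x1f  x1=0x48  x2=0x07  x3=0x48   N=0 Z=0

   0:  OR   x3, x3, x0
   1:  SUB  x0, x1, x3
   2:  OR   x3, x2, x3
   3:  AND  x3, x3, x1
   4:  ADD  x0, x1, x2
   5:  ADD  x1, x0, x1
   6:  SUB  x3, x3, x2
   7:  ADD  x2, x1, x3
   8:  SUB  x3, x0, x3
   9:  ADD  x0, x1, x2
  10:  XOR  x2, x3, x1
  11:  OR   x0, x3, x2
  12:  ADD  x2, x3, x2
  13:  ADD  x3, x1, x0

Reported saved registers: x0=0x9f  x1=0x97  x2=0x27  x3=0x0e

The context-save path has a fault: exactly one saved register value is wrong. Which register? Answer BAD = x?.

BAD = x2

after  0: x0=0x1f x1=0x48 x2=0x07 x3=0x5f  N=0 Z=0
after  1: x0=0xe9 x1=0x48 x2=0x07 x3=0x5f  N=1 Z=0
after  2: x0=0xe9 x1=0x48 x2=0x07 x3=0x5f  N=0 Z=0
after  3: x0=0xe9 x1=0x48 x2=0x07 x3=0x48  N=0 Z=0
after  4: x0=0x4f x1=0x48 x2=0x07 x3=0x48  N=0 Z=0
after  5: x0=0x4f x1=0x97 x2=0x07 x3=0x48  N=1 Z=0
after  6: x0=0x4f x1=0x97 x2=0x07 x3=0x41  N=0 Z=0
after  7: x0=0x4f x1=0x97 x2=0xd8 x3=0x41  N=1 Z=0
after  8: x0=0x4f x1=0x97 x2=0xd8 x3=0x0e  N=0 Z=0
after  9: x0=0x6f x1=0x97 x2=0xd8 x3=0x0e  N=0 Z=0
after 10: x0=0x6f x1=0x97 x2=0x99 x3=0x0e  N=1 Z=0
after 11: x0=0x9f x1=0x97 x2=0x99 x3=0x0e  N=1 Z=0
after 12: x0=0x9f x1=0x97 x2=0xa7 x3=0x0e  N=1 Z=0
-- IRQ taken; context saved, return-PC = 13 --
mismatch: x2: reported 0x27 vs actual 0xa7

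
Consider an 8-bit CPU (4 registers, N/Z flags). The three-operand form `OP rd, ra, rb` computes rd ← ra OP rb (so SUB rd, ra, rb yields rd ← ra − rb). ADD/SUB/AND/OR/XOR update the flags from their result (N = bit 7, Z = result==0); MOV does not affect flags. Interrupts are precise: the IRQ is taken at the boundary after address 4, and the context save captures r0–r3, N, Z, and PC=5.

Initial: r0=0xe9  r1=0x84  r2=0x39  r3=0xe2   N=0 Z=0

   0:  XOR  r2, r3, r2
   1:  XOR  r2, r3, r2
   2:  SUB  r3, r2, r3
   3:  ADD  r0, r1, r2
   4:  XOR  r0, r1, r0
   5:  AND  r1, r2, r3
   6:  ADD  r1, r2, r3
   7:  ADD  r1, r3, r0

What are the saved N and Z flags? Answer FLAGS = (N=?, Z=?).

FLAGS = (N=0, Z=0)

after  0: r0=0xe9 r1=0x84 r2=0xdb r3=0xe2  N=1 Z=0
after  1: r0=0xe9 r1=0x84 r2=0x39 r3=0xe2  N=0 Z=0
after  2: r0=0xe9 r1=0x84 r2=0x39 r3=0x57  N=0 Z=0
after  3: r0=0xbd r1=0x84 r2=0x39 r3=0x57  N=1 Z=0
after  4: r0=0x39 r1=0x84 r2=0x39 r3=0x57  N=0 Z=0
-- IRQ taken; context saved, return-PC = 5 --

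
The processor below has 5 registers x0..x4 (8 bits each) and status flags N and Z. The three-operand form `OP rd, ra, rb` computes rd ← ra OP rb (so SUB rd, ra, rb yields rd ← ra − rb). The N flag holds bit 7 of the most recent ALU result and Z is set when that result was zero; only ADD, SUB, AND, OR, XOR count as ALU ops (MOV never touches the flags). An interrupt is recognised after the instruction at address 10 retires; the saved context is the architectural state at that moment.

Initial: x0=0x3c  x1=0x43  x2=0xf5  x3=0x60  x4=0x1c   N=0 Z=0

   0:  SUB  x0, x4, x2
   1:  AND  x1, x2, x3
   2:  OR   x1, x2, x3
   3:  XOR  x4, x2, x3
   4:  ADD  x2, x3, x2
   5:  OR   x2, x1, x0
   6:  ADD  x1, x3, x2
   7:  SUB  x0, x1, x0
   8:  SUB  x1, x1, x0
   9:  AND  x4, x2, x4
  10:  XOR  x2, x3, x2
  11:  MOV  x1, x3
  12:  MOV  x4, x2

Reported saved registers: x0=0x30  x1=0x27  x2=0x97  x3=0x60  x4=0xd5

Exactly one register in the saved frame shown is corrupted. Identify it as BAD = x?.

after  0: x0=0x27 x1=0x43 x2=0xf5 x3=0x60 x4=0x1c  N=0 Z=0
after  1: x0=0x27 x1=0x60 x2=0xf5 x3=0x60 x4=0x1c  N=0 Z=0
after  2: x0=0x27 x1=0xf5 x2=0xf5 x3=0x60 x4=0x1c  N=1 Z=0
after  3: x0=0x27 x1=0xf5 x2=0xf5 x3=0x60 x4=0x95  N=1 Z=0
after  4: x0=0x27 x1=0xf5 x2=0x55 x3=0x60 x4=0x95  N=0 Z=0
after  5: x0=0x27 x1=0xf5 x2=0xf7 x3=0x60 x4=0x95  N=1 Z=0
after  6: x0=0x27 x1=0x57 x2=0xf7 x3=0x60 x4=0x95  N=0 Z=0
after  7: x0=0x30 x1=0x57 x2=0xf7 x3=0x60 x4=0x95  N=0 Z=0
after  8: x0=0x30 x1=0x27 x2=0xf7 x3=0x60 x4=0x95  N=0 Z=0
after  9: x0=0x30 x1=0x27 x2=0xf7 x3=0x60 x4=0x95  N=1 Z=0
after 10: x0=0x30 x1=0x27 x2=0x97 x3=0x60 x4=0x95  N=1 Z=0
-- IRQ taken; context saved, return-PC = 11 --
mismatch: x4: reported 0xd5 vs actual 0x95

BAD = x4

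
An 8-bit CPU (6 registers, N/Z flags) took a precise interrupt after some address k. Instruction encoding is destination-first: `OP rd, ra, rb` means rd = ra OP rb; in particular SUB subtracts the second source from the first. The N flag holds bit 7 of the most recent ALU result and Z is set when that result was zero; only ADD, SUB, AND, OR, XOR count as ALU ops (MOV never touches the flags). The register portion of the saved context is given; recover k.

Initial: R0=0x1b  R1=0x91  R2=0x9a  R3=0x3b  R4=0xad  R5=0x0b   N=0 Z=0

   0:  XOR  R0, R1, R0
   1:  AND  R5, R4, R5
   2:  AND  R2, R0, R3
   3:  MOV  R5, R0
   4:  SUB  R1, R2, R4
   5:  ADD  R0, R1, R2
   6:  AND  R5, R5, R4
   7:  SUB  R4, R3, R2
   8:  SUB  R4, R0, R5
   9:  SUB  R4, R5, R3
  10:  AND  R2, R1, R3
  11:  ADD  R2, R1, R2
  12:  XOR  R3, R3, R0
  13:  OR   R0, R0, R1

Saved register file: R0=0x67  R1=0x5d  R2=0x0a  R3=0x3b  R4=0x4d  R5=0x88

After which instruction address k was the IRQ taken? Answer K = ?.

after  0: R0=0x8a R1=0x91 R2=0x9a R3=0x3b R4=0xad R5=0x0b  N=1 Z=0
after  1: R0=0x8a R1=0x91 R2=0x9a R3=0x3b R4=0xad R5=0x09  N=0 Z=0
after  2: R0=0x8a R1=0x91 R2=0x0a R3=0x3b R4=0xad R5=0x09  N=0 Z=0
after  3: R0=0x8a R1=0x91 R2=0x0a R3=0x3b R4=0xad R5=0x8a  N=0 Z=0
after  4: R0=0x8a R1=0x5d R2=0x0a R3=0x3b R4=0xad R5=0x8a  N=0 Z=0
after  5: R0=0x67 R1=0x5d R2=0x0a R3=0x3b R4=0xad R5=0x8a  N=0 Z=0
after  6: R0=0x67 R1=0x5d R2=0x0a R3=0x3b R4=0xad R5=0x88  N=1 Z=0
after  7: R0=0x67 R1=0x5d R2=0x0a R3=0x3b R4=0x31 R5=0x88  N=0 Z=0
after  8: R0=0x67 R1=0x5d R2=0x0a R3=0x3b R4=0xdf R5=0x88  N=1 Z=0
after  9: R0=0x67 R1=0x5d R2=0x0a R3=0x3b R4=0x4d R5=0x88  N=0 Z=0
-- IRQ taken; context saved, return-PC = 10 --

K = 9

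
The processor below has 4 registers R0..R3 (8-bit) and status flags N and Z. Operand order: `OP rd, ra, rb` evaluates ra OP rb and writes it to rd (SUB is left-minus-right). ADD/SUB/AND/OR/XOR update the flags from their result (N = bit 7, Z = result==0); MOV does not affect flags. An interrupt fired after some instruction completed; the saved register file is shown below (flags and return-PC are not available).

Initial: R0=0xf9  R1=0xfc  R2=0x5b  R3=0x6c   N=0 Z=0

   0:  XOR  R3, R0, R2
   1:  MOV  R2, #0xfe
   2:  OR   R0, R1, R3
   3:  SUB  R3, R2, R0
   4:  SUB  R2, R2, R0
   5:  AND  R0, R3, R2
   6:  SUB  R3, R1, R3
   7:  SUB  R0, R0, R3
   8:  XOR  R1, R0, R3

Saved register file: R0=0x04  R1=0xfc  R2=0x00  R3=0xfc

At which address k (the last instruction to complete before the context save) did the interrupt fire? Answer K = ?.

after  0: R0=0xf9 R1=0xfc R2=0x5b R3=0xa2  N=1 Z=0
after  1: R0=0xf9 R1=0xfc R2=0xfe R3=0xa2  N=1 Z=0
after  2: R0=0xfe R1=0xfc R2=0xfe R3=0xa2  N=1 Z=0
after  3: R0=0xfe R1=0xfc R2=0xfe R3=0x00  N=0 Z=1
after  4: R0=0xfe R1=0xfc R2=0x00 R3=0x00  N=0 Z=1
after  5: R0=0x00 R1=0xfc R2=0x00 R3=0x00  N=0 Z=1
after  6: R0=0x00 R1=0xfc R2=0x00 R3=0xfc  N=1 Z=0
after  7: R0=0x04 R1=0xfc R2=0x00 R3=0xfc  N=0 Z=0
-- IRQ taken; context saved, return-PC = 8 --

K = 7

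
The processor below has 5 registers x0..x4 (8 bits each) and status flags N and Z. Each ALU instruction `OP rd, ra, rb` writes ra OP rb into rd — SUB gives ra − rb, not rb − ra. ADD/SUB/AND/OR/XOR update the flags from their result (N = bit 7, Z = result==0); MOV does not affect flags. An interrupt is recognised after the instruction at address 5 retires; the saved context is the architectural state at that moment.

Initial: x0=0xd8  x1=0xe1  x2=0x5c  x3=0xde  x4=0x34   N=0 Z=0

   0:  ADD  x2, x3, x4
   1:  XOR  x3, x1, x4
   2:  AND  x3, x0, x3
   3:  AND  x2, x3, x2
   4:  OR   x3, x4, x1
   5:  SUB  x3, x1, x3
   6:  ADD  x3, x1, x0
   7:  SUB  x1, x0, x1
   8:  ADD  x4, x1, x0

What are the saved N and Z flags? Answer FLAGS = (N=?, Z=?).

after  0: x0=0xd8 x1=0xe1 x2=0x12 x3=0xde x4=0x34  N=0 Z=0
after  1: x0=0xd8 x1=0xe1 x2=0x12 x3=0xd5 x4=0x34  N=1 Z=0
after  2: x0=0xd8 x1=0xe1 x2=0x12 x3=0xd0 x4=0x34  N=1 Z=0
after  3: x0=0xd8 x1=0xe1 x2=0x10 x3=0xd0 x4=0x34  N=0 Z=0
after  4: x0=0xd8 x1=0xe1 x2=0x10 x3=0xf5 x4=0x34  N=1 Z=0
after  5: x0=0xd8 x1=0xe1 x2=0x10 x3=0xec x4=0x34  N=1 Z=0
-- IRQ taken; context saved, return-PC = 6 --

FLAGS = (N=1, Z=0)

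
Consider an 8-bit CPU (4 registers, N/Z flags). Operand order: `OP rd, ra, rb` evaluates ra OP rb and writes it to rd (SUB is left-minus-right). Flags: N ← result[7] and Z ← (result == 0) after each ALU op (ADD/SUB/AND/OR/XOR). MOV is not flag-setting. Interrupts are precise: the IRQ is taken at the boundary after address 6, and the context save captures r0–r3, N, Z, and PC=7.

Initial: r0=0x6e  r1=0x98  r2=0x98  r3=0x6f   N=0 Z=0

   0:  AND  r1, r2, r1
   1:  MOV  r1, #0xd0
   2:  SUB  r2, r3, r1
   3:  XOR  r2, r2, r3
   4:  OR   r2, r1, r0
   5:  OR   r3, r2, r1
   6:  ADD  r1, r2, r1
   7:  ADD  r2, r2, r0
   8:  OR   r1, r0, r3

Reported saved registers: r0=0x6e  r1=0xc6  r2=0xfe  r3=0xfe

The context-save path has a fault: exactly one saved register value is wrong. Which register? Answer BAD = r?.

after  0: r0=0x6e r1=0x98 r2=0x98 r3=0x6f  N=1 Z=0
after  1: r0=0x6e r1=0xd0 r2=0x98 r3=0x6f  N=1 Z=0
after  2: r0=0x6e r1=0xd0 r2=0x9f r3=0x6f  N=1 Z=0
after  3: r0=0x6e r1=0xd0 r2=0xf0 r3=0x6f  N=1 Z=0
after  4: r0=0x6e r1=0xd0 r2=0xfe r3=0x6f  N=1 Z=0
after  5: r0=0x6e r1=0xd0 r2=0xfe r3=0xfe  N=1 Z=0
after  6: r0=0x6e r1=0xce r2=0xfe r3=0xfe  N=1 Z=0
-- IRQ taken; context saved, return-PC = 7 --
mismatch: r1: reported 0xc6 vs actual 0xce

BAD = r1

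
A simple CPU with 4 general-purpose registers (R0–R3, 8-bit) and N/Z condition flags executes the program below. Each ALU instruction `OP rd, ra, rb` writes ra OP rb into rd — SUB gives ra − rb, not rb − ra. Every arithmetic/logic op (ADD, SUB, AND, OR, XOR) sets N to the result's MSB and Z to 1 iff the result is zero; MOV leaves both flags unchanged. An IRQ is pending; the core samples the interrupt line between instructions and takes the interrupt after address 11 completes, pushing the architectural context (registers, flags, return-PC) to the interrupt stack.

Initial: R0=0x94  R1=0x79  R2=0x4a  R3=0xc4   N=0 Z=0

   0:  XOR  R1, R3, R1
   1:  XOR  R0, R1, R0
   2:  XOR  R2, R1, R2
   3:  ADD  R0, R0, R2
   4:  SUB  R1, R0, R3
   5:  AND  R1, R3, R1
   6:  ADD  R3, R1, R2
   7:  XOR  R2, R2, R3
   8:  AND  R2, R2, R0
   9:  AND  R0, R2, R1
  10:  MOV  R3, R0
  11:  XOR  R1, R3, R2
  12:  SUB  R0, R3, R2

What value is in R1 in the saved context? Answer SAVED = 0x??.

after  0: R0=0x94 R1=0xbd R2=0x4a R3=0xc4  N=1 Z=0
after  1: R0=0x29 R1=0xbd R2=0x4a R3=0xc4  N=0 Z=0
after  2: R0=0x29 R1=0xbd R2=0xf7 R3=0xc4  N=1 Z=0
after  3: R0=0x20 R1=0xbd R2=0xf7 R3=0xc4  N=0 Z=0
after  4: R0=0x20 R1=0x5c R2=0xf7 R3=0xc4  N=0 Z=0
after  5: R0=0x20 R1=0x44 R2=0xf7 R3=0xc4  N=0 Z=0
after  6: R0=0x20 R1=0x44 R2=0xf7 R3=0x3b  N=0 Z=0
after  7: R0=0x20 R1=0x44 R2=0xcc R3=0x3b  N=1 Z=0
after  8: R0=0x20 R1=0x44 R2=0x00 R3=0x3b  N=0 Z=1
after  9: R0=0x00 R1=0x44 R2=0x00 R3=0x3b  N=0 Z=1
after 10: R0=0x00 R1=0x44 R2=0x00 R3=0x00  N=0 Z=1
after 11: R0=0x00 R1=0x00 R2=0x00 R3=0x00  N=0 Z=1
-- IRQ taken; context saved, return-PC = 12 --

SAVED = 0x00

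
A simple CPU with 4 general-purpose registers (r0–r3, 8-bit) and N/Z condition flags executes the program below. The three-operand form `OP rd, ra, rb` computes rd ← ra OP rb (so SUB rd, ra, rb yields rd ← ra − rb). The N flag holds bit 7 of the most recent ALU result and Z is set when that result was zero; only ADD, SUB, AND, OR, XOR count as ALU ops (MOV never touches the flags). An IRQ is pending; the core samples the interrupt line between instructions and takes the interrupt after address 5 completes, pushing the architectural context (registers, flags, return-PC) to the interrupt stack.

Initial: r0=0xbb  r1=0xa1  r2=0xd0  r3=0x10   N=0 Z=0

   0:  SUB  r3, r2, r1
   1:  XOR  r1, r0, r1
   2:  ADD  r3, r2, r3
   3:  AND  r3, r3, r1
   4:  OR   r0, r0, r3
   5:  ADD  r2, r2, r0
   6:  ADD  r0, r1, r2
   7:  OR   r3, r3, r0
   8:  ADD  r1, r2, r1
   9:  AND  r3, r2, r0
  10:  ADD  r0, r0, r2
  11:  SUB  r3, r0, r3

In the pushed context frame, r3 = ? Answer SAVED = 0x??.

after  0: r0=0xbb r1=0xa1 r2=0xd0 r3=0x2f  N=0 Z=0
after  1: r0=0xbb r1=0x1a r2=0xd0 r3=0x2f  N=0 Z=0
after  2: r0=0xbb r1=0x1a r2=0xd0 r3=0xff  N=1 Z=0
after  3: r0=0xbb r1=0x1a r2=0xd0 r3=0x1a  N=0 Z=0
after  4: r0=0xbb r1=0x1a r2=0xd0 r3=0x1a  N=1 Z=0
after  5: r0=0xbb r1=0x1a r2=0x8b r3=0x1a  N=1 Z=0
-- IRQ taken; context saved, return-PC = 6 --

SAVED = 0x1a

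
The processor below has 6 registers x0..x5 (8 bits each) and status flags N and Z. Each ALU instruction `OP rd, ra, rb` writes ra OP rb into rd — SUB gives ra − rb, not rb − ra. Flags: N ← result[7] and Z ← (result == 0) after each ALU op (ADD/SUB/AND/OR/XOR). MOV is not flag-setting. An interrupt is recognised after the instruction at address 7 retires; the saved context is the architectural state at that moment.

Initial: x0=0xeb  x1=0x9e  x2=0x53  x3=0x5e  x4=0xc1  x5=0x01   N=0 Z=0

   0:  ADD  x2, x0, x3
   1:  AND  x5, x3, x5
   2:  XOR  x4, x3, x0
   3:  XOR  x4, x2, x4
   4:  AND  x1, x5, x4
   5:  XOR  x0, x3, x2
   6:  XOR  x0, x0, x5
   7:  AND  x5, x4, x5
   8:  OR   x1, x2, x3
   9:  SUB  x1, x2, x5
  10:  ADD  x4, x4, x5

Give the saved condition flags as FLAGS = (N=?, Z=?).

after  0: x0=0xeb x1=0x9e x2=0x49 x3=0x5e x4=0xc1 x5=0x01  N=0 Z=0
after  1: x0=0xeb x1=0x9e x2=0x49 x3=0x5e x4=0xc1 x5=0x00  N=0 Z=1
after  2: x0=0xeb x1=0x9e x2=0x49 x3=0x5e x4=0xb5 x5=0x00  N=1 Z=0
after  3: x0=0xeb x1=0x9e x2=0x49 x3=0x5e x4=0xfc x5=0x00  N=1 Z=0
after  4: x0=0xeb x1=0x00 x2=0x49 x3=0x5e x4=0xfc x5=0x00  N=0 Z=1
after  5: x0=0x17 x1=0x00 x2=0x49 x3=0x5e x4=0xfc x5=0x00  N=0 Z=0
after  6: x0=0x17 x1=0x00 x2=0x49 x3=0x5e x4=0xfc x5=0x00  N=0 Z=0
after  7: x0=0x17 x1=0x00 x2=0x49 x3=0x5e x4=0xfc x5=0x00  N=0 Z=1
-- IRQ taken; context saved, return-PC = 8 --

FLAGS = (N=0, Z=1)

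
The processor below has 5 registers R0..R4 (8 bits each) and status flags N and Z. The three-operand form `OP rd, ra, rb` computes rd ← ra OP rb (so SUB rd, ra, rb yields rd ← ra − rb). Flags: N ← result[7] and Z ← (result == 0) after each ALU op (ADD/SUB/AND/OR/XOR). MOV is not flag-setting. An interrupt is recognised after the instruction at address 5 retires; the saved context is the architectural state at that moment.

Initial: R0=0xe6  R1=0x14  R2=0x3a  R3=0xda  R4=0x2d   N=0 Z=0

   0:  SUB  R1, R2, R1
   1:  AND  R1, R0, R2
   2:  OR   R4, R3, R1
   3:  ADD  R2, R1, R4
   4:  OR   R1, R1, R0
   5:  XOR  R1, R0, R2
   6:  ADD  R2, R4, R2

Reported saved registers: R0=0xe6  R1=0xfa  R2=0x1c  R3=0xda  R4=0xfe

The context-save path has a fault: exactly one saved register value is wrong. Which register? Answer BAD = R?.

after  0: R0=0xe6 R1=0x26 R2=0x3a R3=0xda R4=0x2d  N=0 Z=0
after  1: R0=0xe6 R1=0x22 R2=0x3a R3=0xda R4=0x2d  N=0 Z=0
after  2: R0=0xe6 R1=0x22 R2=0x3a R3=0xda R4=0xfa  N=1 Z=0
after  3: R0=0xe6 R1=0x22 R2=0x1c R3=0xda R4=0xfa  N=0 Z=0
after  4: R0=0xe6 R1=0xe6 R2=0x1c R3=0xda R4=0xfa  N=1 Z=0
after  5: R0=0xe6 R1=0xfa R2=0x1c R3=0xda R4=0xfa  N=1 Z=0
-- IRQ taken; context saved, return-PC = 6 --
mismatch: R4: reported 0xfe vs actual 0xfa

BAD = R4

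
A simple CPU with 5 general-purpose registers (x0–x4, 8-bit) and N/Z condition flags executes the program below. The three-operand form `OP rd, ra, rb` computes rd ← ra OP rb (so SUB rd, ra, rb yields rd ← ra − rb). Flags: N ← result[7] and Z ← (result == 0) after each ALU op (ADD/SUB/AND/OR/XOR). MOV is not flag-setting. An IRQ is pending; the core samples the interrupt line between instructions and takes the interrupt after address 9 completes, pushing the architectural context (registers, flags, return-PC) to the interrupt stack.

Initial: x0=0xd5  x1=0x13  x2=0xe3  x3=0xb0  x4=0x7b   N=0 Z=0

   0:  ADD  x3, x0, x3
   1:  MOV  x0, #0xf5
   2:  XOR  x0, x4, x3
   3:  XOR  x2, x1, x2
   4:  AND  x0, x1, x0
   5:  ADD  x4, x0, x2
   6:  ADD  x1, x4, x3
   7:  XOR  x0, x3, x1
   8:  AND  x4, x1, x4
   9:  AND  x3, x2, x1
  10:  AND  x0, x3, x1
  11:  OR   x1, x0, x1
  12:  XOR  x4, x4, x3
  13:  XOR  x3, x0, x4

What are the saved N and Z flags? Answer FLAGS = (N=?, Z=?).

after  0: x0=0xd5 x1=0x13 x2=0xe3 x3=0x85 x4=0x7b  N=1 Z=0
after  1: x0=0xf5 x1=0x13 x2=0xe3 x3=0x85 x4=0x7b  N=1 Z=0
after  2: x0=0xfe x1=0x13 x2=0xe3 x3=0x85 x4=0x7b  N=1 Z=0
after  3: x0=0xfe x1=0x13 x2=0xf0 x3=0x85 x4=0x7b  N=1 Z=0
after  4: x0=0x12 x1=0x13 x2=0xf0 x3=0x85 x4=0x7b  N=0 Z=0
after  5: x0=0x12 x1=0x13 x2=0xf0 x3=0x85 x4=0x02  N=0 Z=0
after  6: x0=0x12 x1=0x87 x2=0xf0 x3=0x85 x4=0x02  N=1 Z=0
after  7: x0=0x02 x1=0x87 x2=0xf0 x3=0x85 x4=0x02  N=0 Z=0
after  8: x0=0x02 x1=0x87 x2=0xf0 x3=0x85 x4=0x02  N=0 Z=0
after  9: x0=0x02 x1=0x87 x2=0xf0 x3=0x80 x4=0x02  N=1 Z=0
-- IRQ taken; context saved, return-PC = 10 --

FLAGS = (N=1, Z=0)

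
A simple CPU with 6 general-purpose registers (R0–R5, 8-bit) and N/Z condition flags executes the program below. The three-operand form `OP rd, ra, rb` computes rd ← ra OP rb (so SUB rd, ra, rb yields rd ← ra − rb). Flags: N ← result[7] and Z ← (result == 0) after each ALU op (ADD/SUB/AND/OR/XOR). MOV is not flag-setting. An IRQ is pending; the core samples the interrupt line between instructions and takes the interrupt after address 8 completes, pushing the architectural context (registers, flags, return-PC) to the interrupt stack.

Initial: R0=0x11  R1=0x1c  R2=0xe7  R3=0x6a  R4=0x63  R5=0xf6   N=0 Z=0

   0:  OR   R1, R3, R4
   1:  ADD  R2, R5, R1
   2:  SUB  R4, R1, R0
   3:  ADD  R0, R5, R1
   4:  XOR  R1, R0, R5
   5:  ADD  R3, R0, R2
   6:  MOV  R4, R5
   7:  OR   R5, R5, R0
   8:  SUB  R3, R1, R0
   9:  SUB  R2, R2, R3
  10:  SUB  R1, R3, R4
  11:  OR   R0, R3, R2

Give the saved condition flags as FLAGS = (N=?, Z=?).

after  0: R0=0x11 R1=0x6b R2=0xe7 R3=0x6a R4=0x63 R5=0xf6  N=0 Z=0
after  1: R0=0x11 R1=0x6b R2=0x61 R3=0x6a R4=0x63 R5=0xf6  N=0 Z=0
after  2: R0=0x11 R1=0x6b R2=0x61 R3=0x6a R4=0x5a R5=0xf6  N=0 Z=0
after  3: R0=0x61 R1=0x6b R2=0x61 R3=0x6a R4=0x5a R5=0xf6  N=0 Z=0
after  4: R0=0x61 R1=0x97 R2=0x61 R3=0x6a R4=0x5a R5=0xf6  N=1 Z=0
after  5: R0=0x61 R1=0x97 R2=0x61 R3=0xc2 R4=0x5a R5=0xf6  N=1 Z=0
after  6: R0=0x61 R1=0x97 R2=0x61 R3=0xc2 R4=0xf6 R5=0xf6  N=1 Z=0
after  7: R0=0x61 R1=0x97 R2=0x61 R3=0xc2 R4=0xf6 R5=0xf7  N=1 Z=0
after  8: R0=0x61 R1=0x97 R2=0x61 R3=0x36 R4=0xf6 R5=0xf7  N=0 Z=0
-- IRQ taken; context saved, return-PC = 9 --

FLAGS = (N=0, Z=0)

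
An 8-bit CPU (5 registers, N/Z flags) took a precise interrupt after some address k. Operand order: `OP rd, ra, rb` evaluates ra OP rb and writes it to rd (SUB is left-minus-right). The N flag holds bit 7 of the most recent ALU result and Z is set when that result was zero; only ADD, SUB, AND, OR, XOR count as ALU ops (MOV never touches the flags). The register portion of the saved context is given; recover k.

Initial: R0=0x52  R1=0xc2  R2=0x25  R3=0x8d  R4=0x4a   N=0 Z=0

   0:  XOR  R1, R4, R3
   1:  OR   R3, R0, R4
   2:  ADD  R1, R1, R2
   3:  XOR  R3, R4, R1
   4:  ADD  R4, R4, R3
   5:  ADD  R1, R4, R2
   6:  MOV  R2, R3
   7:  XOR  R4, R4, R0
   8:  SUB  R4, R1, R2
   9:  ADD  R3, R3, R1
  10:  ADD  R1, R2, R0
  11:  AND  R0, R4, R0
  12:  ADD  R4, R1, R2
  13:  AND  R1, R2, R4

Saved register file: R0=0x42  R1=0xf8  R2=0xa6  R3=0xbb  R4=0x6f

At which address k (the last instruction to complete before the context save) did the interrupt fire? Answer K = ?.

after  0: R0=0x52 R1=0xc7 R2=0x25 R3=0x8d R4=0x4a  N=1 Z=0
after  1: R0=0x52 R1=0xc7 R2=0x25 R3=0x5a R4=0x4a  N=0 Z=0
after  2: R0=0x52 R1=0xec R2=0x25 R3=0x5a R4=0x4a  N=1 Z=0
after  3: R0=0x52 R1=0xec R2=0x25 R3=0xa6 R4=0x4a  N=1 Z=0
after  4: R0=0x52 R1=0xec R2=0x25 R3=0xa6 R4=0xf0  N=1 Z=0
after  5: R0=0x52 R1=0x15 R2=0x25 R3=0xa6 R4=0xf0  N=0 Z=0
after  6: R0=0x52 R1=0x15 R2=0xa6 R3=0xa6 R4=0xf0  N=0 Z=0
after  7: R0=0x52 R1=0x15 R2=0xa6 R3=0xa6 R4=0xa2  N=1 Z=0
after  8: R0=0x52 R1=0x15 R2=0xa6 R3=0xa6 R4=0x6f  N=0 Z=0
after  9: R0=0x52 R1=0x15 R2=0xa6 R3=0xbb R4=0x6f  N=1 Z=0
after 10: R0=0x52 R1=0xf8 R2=0xa6 R3=0xbb R4=0x6f  N=1 Z=0
after 11: R0=0x42 R1=0xf8 R2=0xa6 R3=0xbb R4=0x6f  N=0 Z=0
-- IRQ taken; context saved, return-PC = 12 --

K = 11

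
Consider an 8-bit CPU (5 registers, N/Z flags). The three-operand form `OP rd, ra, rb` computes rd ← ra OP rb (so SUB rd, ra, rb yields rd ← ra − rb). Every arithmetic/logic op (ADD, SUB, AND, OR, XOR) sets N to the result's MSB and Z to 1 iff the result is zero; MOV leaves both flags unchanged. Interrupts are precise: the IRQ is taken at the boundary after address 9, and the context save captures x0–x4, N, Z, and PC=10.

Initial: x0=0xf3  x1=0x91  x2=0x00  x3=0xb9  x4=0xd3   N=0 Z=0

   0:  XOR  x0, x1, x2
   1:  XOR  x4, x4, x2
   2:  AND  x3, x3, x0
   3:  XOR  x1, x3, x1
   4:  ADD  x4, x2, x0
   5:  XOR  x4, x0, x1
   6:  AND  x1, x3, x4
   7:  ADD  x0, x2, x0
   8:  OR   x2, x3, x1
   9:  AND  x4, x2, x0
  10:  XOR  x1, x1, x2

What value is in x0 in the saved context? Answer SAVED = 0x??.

after  0: x0=0x91 x1=0x91 x2=0x00 x3=0xb9 x4=0xd3  N=1 Z=0
after  1: x0=0x91 x1=0x91 x2=0x00 x3=0xb9 x4=0xd3  N=1 Z=0
after  2: x0=0x91 x1=0x91 x2=0x00 x3=0x91 x4=0xd3  N=1 Z=0
after  3: x0=0x91 x1=0x00 x2=0x00 x3=0x91 x4=0xd3  N=0 Z=1
after  4: x0=0x91 x1=0x00 x2=0x00 x3=0x91 x4=0x91  N=1 Z=0
after  5: x0=0x91 x1=0x00 x2=0x00 x3=0x91 x4=0x91  N=1 Z=0
after  6: x0=0x91 x1=0x91 x2=0x00 x3=0x91 x4=0x91  N=1 Z=0
after  7: x0=0x91 x1=0x91 x2=0x00 x3=0x91 x4=0x91  N=1 Z=0
after  8: x0=0x91 x1=0x91 x2=0x91 x3=0x91 x4=0x91  N=1 Z=0
after  9: x0=0x91 x1=0x91 x2=0x91 x3=0x91 x4=0x91  N=1 Z=0
-- IRQ taken; context saved, return-PC = 10 --

SAVED = 0x91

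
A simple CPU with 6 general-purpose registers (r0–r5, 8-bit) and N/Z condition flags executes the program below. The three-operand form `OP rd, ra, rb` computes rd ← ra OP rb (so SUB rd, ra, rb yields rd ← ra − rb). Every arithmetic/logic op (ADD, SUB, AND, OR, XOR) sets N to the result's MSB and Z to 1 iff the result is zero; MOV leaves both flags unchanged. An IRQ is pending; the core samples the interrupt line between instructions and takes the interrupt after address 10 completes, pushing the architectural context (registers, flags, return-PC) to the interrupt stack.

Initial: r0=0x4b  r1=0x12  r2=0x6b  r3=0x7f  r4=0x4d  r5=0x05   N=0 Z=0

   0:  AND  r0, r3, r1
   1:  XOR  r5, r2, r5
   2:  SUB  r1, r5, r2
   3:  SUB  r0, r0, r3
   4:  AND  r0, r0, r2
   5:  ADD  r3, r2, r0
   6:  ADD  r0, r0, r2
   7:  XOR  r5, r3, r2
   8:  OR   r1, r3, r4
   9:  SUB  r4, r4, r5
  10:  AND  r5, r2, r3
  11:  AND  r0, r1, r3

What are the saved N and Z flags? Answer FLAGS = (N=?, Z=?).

FLAGS = (N=0, Z=0)

after  0: r0=0x12 r1=0x12 r2=0x6b r3=0x7f r4=0x4d r5=0x05  N=0 Z=0
after  1: r0=0x12 r1=0x12 r2=0x6b r3=0x7f r4=0x4d r5=0x6e  N=0 Z=0
after  2: r0=0x12 r1=0x03 r2=0x6b r3=0x7f r4=0x4d r5=0x6e  N=0 Z=0
after  3: r0=0x93 r1=0x03 r2=0x6b r3=0x7f r4=0x4d r5=0x6e  N=1 Z=0
after  4: r0=0x03 r1=0x03 r2=0x6b r3=0x7f r4=0x4d r5=0x6e  N=0 Z=0
after  5: r0=0x03 r1=0x03 r2=0x6b r3=0x6e r4=0x4d r5=0x6e  N=0 Z=0
after  6: r0=0x6e r1=0x03 r2=0x6b r3=0x6e r4=0x4d r5=0x6e  N=0 Z=0
after  7: r0=0x6e r1=0x03 r2=0x6b r3=0x6e r4=0x4d r5=0x05  N=0 Z=0
after  8: r0=0x6e r1=0x6f r2=0x6b r3=0x6e r4=0x4d r5=0x05  N=0 Z=0
after  9: r0=0x6e r1=0x6f r2=0x6b r3=0x6e r4=0x48 r5=0x05  N=0 Z=0
after 10: r0=0x6e r1=0x6f r2=0x6b r3=0x6e r4=0x48 r5=0x6a  N=0 Z=0
-- IRQ taken; context saved, return-PC = 11 --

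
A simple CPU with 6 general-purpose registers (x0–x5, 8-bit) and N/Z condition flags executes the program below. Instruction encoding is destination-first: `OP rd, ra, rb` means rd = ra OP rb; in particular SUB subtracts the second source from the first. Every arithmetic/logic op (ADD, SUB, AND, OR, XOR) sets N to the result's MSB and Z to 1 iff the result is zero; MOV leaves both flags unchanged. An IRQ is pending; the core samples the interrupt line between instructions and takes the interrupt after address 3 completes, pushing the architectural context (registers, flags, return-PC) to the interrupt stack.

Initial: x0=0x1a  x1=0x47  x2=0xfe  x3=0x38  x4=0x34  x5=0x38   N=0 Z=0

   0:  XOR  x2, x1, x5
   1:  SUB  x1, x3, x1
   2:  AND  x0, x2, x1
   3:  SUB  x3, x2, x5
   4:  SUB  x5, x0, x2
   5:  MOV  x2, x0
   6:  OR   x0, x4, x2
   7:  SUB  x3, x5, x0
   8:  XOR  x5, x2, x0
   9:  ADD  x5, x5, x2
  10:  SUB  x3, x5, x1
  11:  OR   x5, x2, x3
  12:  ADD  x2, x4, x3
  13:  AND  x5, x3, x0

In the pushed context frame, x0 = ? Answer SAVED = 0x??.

after  0: x0=0x1a x1=0x47 x2=0x7f x3=0x38 x4=0x34 x5=0x38  N=0 Z=0
after  1: x0=0x1a x1=0xf1 x2=0x7f x3=0x38 x4=0x34 x5=0x38  N=1 Z=0
after  2: x0=0x71 x1=0xf1 x2=0x7f x3=0x38 x4=0x34 x5=0x38  N=0 Z=0
after  3: x0=0x71 x1=0xf1 x2=0x7f x3=0x47 x4=0x34 x5=0x38  N=0 Z=0
-- IRQ taken; context saved, return-PC = 4 --

SAVED = 0x71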